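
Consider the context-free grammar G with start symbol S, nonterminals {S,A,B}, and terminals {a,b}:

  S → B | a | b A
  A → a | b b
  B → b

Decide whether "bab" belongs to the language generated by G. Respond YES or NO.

CNF form of G:
  S -> T0 A | a | b
  A -> T0 T0 | a
  B -> b
  T0 -> b

CYK table (by increasing span):
  [0..0]={B,S,T0}  "b"  orig:{B,S}
  [1..1]={A,S}  "a"
  [2..2]={B,S,T0}  "b"  orig:{B,S}
  [0..1]={S}  "ba"
  [1..2]=∅  "ab"
  [0..2]=∅  "bab"

S ∉ T[0,2] ⇒ NO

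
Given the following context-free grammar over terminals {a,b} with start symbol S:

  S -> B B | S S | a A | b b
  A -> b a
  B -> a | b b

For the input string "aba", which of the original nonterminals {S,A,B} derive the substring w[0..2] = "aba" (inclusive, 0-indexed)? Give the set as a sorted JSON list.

CNF form of G:
  S -> B B | S S | T0 T0 | T1 A
  A -> T0 T1
  B -> T0 T0 | a
  T0 -> b
  T1 -> a

CYK fill, restricted to cells inside w[0..2]:
  cell(0,0) a: {B,T1}  orig:{B}
  cell(1,1) b: {T0}  orig:{}
  cell(2,2) a: {B,T1}  orig:{B}
  cell(0,1) ab: ∅
  cell(1,2) ba: {A}
  cell(0,2) aba: {S}

Original NTs in T[0,2] deriving "aba": ["S"]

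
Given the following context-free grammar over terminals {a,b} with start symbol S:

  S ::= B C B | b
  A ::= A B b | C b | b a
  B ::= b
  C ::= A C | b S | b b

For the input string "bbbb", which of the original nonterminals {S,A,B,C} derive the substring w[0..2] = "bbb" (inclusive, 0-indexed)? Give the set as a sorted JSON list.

CNF form of G:
  S -> B X3 | b
  A -> A X2 | C T0 | T0 T1
  B -> b
  C -> A C | T0 S | T0 T0
  T0 -> b
  T1 -> a
  X2 -> B T0
  X3 -> C B

CYK fill (cells [i..j] with 0 ≤ i ≤ j ≤ 2 only):
  cell(0,0) b: {B,S,T0}  orig:{B,S}
  cell(1,1) b: {B,S,T0}  orig:{B,S}
  cell(2,2) b: {B,S,T0}  orig:{B,S}
  cell(0,1) bb: {C,X2}  orig:{C}
  cell(1,2) bb: {C,X2}  orig:{C}
  cell(0,2) bbb: {A,X3}  orig:{A}

Original NTs in T[0,2] deriving "bbb": ["A"]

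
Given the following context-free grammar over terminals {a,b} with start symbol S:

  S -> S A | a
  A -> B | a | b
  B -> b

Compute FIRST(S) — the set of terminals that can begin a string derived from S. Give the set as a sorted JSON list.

FIRST sets, iterate to fixpoint:
iter 1:
  A via A→a: +{a}
  A via A→b: +{b}
  B via B→b: +{b}
  S via S→a: +{a}
  FIRST[S]={a}  FIRST[A]={a,b}  FIRST[B]={b}
iter 2: (stable)
  FIRST[S]={a}  FIRST[A]={a,b}  FIRST[B]={b}

FIRST(S) = ["a"]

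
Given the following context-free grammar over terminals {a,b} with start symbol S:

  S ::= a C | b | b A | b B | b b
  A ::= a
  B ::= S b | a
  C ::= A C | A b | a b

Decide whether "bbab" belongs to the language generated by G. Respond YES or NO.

Convert to CNF:
  S -> T0 A | T0 B | T0 T0 | T1 C | b
  A -> a
  B -> S T0 | a
  C -> A C | A T0 | T1 T0
  T0 -> b
  T1 -> a

Fill CYK table bottom-up:
  [0..0]={S,T0}  "b"  orig:{S}
  [1..1]={S,T0}  "b"  orig:{S}
  [2..2]={A,B,T1}  "a"  orig:{A,B}
  [3..3]={S,T0}  "b"  orig:{S}
  [0..1]={B,S}  "bb"
  [1..2]={S}  "ba"
  [2..3]={C}  "ab"
  [0..2]=∅  "bba"
  [1..3]={B}  "bab"
  [0..3]={S}  "bbab"

S ∈ T[0,3] ⇒ YES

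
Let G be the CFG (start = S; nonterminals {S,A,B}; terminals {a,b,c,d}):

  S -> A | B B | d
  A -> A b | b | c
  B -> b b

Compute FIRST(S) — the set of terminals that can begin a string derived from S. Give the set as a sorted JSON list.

Compute FIRST by fixpoint:
round 1:
  A via A→b: +{b}
  A via A→c: +{c}
  B via B→b b: +{b}
  S via S→A: +{b,c}
  S via S→d: +{d}
  S: {b,c,d}  A: {b,c}  B: {b}
round 2: (no change)
  S: {b,c,d}  A: {b,c}  B: {b}

FIRST(S) = ["b", "c", "d"]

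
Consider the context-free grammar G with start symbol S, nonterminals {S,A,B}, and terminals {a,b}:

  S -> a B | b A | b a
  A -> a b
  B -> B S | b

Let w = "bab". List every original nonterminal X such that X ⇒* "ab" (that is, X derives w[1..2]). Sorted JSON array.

Convert to CNF:
  S -> T0 B | T1 A | T1 T0
  A -> T0 T1
  B -> B S | b
  T0 -> a
  T1 -> b

CYK table (by increasing span), restricted to cells inside w[1..2]:
  T[1,1] 'a' = {T0}  orig:{}
  T[2,2] 'b' = {B,T1}  orig:{B}
  T[1,2] 'ab' = {A,S}

Original NTs in T[1,2] deriving "ab": ["A", "S"]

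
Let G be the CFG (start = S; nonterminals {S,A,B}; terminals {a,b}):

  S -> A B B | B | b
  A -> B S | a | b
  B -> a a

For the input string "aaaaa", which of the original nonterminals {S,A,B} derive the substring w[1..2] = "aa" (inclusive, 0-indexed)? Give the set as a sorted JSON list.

Convert to CNF:
  S -> A X1 | T0 T0 | b
  A -> B S | a | b
  B -> T0 T0
  T0 -> a
  X1 -> B B

Fill CYK table bottom-up, restricted to cells inside w[1..2]:
  [1..1]={A,T0}  "a"  orig:{A}
  [2..2]={A,T0}  "a"  orig:{A}
  [1..2]={B,S}  "aa"

Original NTs in T[1,2] deriving "aa": ["B", "S"]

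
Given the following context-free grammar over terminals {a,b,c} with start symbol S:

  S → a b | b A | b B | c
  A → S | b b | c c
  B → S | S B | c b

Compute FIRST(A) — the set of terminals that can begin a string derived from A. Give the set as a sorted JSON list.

FIRST iteration:
pass 1:
  A via A→b b: +{b}
  A via A→c c: +{c}
  B via B→c b: +{c}
  S via S→a b: +{a}
  S via S→b A: +{b}
  S via S→c: +{c}
  FIRST(S)={a,b,c}  FIRST(A)={b,c}  FIRST(B)={c}
pass 2:
  A via A→S: +{a}
  B via B→S: +{a,b}
  FIRST(S)={a,b,c}  FIRST(A)={a,b,c}  FIRST(B)={a,b,c}
pass 3: (stable)
  FIRST(S)={a,b,c}  FIRST(A)={a,b,c}  FIRST(B)={a,b,c}

FIRST(A) = ["a", "b", "c"]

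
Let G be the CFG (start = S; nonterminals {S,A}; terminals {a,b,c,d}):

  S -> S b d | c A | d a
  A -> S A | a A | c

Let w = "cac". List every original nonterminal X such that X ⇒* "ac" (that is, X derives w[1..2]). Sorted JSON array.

CNF form of G:
  S -> S X4 | T2 T0 | T3 A
  A -> S A | T0 A | c
  T0 -> a
  T1 -> b
  T2 -> d
  T3 -> c
  X4 -> T1 T2

CYK table (by increasing span) — only the sub-triangle for w[1..2]:
  cell(1,1) a: {T0}  orig:{}
  cell(2,2) c: {A,T3}  orig:{A}
  cell(1,2) ac: {A}

Original NTs in T[1,2] deriving "ac": ["A"]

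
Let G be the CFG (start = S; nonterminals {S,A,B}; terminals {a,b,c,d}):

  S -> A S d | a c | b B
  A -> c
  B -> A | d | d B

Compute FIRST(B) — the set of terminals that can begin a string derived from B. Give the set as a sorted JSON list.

FIRST sets, iterate to fixpoint:
iter 1:
  A via A→c: +{c}
  B via B→A: +{c}
  B via B→d: +{d}
  S via S→A S d: +{c}
  S via S→a c: +{a}
  S via S→b B: +{b}
  FIRST[S]={a,b,c}  FIRST[A]={c}  FIRST[B]={c,d}
iter 2: done
  FIRST[S]={a,b,c}  FIRST[A]={c}  FIRST[B]={c,d}

FIRST(B) = ["c", "d"]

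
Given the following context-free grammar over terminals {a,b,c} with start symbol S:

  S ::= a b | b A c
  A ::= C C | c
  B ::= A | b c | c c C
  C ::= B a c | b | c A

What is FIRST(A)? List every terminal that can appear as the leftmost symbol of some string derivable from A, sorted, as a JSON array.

FIRST iteration:
[1]
  A via A→c: +{c}
  B via B→A: +{c}
  B via B→b c: +{b}
  C via C→B a c: +{b,c}
  S via S→a b: +{a}
  S via S→b A c: +{b}
  FIRST(S)={a,b}  FIRST(A)={c}  FIRST(B)={b,c}  FIRST(C)={b,c}
[2]
  A via A→C C: +{b}
  FIRST(S)={a,b}  FIRST(A)={b,c}  FIRST(B)={b,c}  FIRST(C)={b,c}
[3] (stable)
  FIRST(S)={a,b}  FIRST(A)={b,c}  FIRST(B)={b,c}  FIRST(C)={b,c}

FIRST(A) = ["b", "c"]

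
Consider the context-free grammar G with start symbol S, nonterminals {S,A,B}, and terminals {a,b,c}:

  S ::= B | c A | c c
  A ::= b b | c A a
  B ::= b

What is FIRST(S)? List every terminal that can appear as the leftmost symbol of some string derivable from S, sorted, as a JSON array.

FIRST sets, iterate to fixpoint:
iter 1:
  A via A→b b: +{b}
  A via A→c A a: +{c}
  B via B→b: +{b}
  S via S→B: +{b}
  S via S→c A: +{c}
  FIRST[S]={b,c}  FIRST[A]={b,c}  FIRST[B]={b}
iter 2: (no change)
  FIRST[S]={b,c}  FIRST[A]={b,c}  FIRST[B]={b}

FIRST(S) = ["b", "c"]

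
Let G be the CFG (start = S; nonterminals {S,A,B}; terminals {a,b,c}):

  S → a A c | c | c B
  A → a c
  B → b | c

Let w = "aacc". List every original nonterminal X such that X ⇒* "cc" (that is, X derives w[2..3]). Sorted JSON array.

CNF form of G:
  S -> T0 X2 | T1 B | c
  A -> T0 T1
  B -> b | c
  T0 -> a
  T1 -> c
  X2 -> A T1

Fill CYK table bottom-up, restricted to cells inside w[2..3]:
  [2..2]={B,S,T1}  "c"  orig:{B,S}
  [3..3]={B,S,T1}  "c"  orig:{B,S}
  [2..3]={S}  "cc"

Original NTs in T[2,3] deriving "cc": ["S"]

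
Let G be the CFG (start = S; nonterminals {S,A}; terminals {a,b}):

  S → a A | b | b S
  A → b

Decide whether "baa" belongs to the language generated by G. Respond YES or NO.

CNF form of G:
  S -> T0 A | T1 S | b
  A -> b
  T0 -> a
  T1 -> b

Fill CYK table bottom-up:
  cell(0,0) b: {A,S,T1}  orig:{A,S}
  cell(1,1) a: {T0}  orig:{}
  cell(2,2) a: {T0}  orig:{}
  cell(0,1) ba: ∅
  cell(1,2) aa: ∅
  cell(0,2) baa: ∅

S ∉ T[0,2] ⇒ NO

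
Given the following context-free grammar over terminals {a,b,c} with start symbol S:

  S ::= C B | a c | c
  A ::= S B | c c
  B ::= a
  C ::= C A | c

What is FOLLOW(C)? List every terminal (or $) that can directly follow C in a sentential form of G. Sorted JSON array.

FIRST iteration:
[1]
  A via A→c c: +{c}
  B via B→a: +{a}
  C via C→c: +{c}
  S via S→C B: +{c}
  S via S→a c: +{a}
  S: {a,c}  A: {c}  B: {a}  C: {c}
[2]
  A via A→S B: +{a}
  S: {a,c}  A: {a,c}  B: {a}  C: {c}
[3] (stable)
  S: {a,c}  A: {a,c}  B: {a}  C: {c}

FOLLOW sets:
seed FOLLOW(S) with $
[1]
  A→S B: FOLLOW(S) ⊇ FIRST(B) = {a}; new: +{a}
  C→C A: FOLLOW(C) ⊇ FIRST(A) = {a,c}; new: +{a,c}
  C→C A: FOLLOW(A) ⊇ FOLLOW(C) ⊇ {a,c}; new: +{a,c}
  S→C B: FOLLOW(B) ⊇ FOLLOW(S) ⊇ {$,a}; new: +{$,a}
  FOLLOW(S)={$,a}  FOLLOW(A)={a,c}  FOLLOW(B)={$,a}  FOLLOW(C)={a,c}
[2]
  A→S B: FOLLOW(B) ⊇ FOLLOW(A) ⊇ {a,c}; new: +{c}
  FOLLOW(S)={$,a}  FOLLOW(A)={a,c}  FOLLOW(B)={$,a,c}  FOLLOW(C)={a,c}
[3] done
  FOLLOW(S)={$,a}  FOLLOW(A)={a,c}  FOLLOW(B)={$,a,c}  FOLLOW(C)={a,c}

FOLLOW(C) = ["a", "c"]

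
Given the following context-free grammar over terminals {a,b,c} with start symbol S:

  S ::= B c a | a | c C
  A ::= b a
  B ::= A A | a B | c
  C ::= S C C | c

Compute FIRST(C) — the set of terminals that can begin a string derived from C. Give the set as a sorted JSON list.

Compute FIRST by fixpoint:
iter 1:
  A via A→b a: +{b}
  B via B→A A: +{b}
  B via B→a B: +{a}
  B via B→c: +{c}
  C via C→c: +{c}
  S via S→B c a: +{a,b,c}
  FIRST[S]={a,b,c}  FIRST[A]={b}  FIRST[B]={a,b,c}  FIRST[C]={c}
iter 2:
  C via C→S C C: +{a,b}
  FIRST[S]={a,b,c}  FIRST[A]={b}  FIRST[B]={a,b,c}  FIRST[C]={a,b,c}
iter 3: done
  FIRST[S]={a,b,c}  FIRST[A]={b}  FIRST[B]={a,b,c}  FIRST[C]={a,b,c}

FIRST(C) = ["a", "b", "c"]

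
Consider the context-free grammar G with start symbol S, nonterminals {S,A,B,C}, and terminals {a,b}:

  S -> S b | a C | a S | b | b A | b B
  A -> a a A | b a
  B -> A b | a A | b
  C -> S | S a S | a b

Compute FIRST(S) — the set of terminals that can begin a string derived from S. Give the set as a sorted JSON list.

FIRST iteration:
round 1:
  A via A→a a A: +{a}
  A via A→b a: +{b}
  B via B→A b: +{a,b}
  C via C→a b: +{a}
  S via S→a C: +{a}
  S via S→b: +{b}
  FIRST(S)={a,b}  FIRST(A)={a,b}  FIRST(B)={a,b}  FIRST(C)={a}
round 2:
  C via C→S: +{b}
  FIRST(S)={a,b}  FIRST(A)={a,b}  FIRST(B)={a,b}  FIRST(C)={a,b}
round 3: done
  FIRST(S)={a,b}  FIRST(A)={a,b}  FIRST(B)={a,b}  FIRST(C)={a,b}

FIRST(S) = ["a", "b"]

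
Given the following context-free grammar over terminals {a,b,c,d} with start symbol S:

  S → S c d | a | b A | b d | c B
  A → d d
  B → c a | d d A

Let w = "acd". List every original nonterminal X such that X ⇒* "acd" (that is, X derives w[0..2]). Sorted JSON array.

Convert to CNF:
  S -> S X5 | T1 B | T3 A | T3 T0 | a
  A -> T0 T0
  B -> T0 X4 | T1 T2
  T0 -> d
  T1 -> c
  T2 -> a
  T3 -> b
  X4 -> T0 A
  X5 -> T1 T0

CYK fill (cells [i..j] with 0 ≤ i ≤ j ≤ 2 only):
  [0..0]={S,T2}  "a"  orig:{S}
  [1..1]={T1}  "c"  orig:{}
  [2..2]={T0}  "d"  orig:{}
  [0..1]=∅  "ac"
  [1..2]={X5}  "cd"  orig:{}
  [0..2]={S}  "acd"

Original NTs in T[0,2] deriving "acd": ["S"]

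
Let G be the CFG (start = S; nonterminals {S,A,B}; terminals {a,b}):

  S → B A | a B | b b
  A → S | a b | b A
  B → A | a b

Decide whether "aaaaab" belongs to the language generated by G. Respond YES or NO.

Convert to CNF:
  S -> B A | T0 B | T1 T1
  A -> B A | T0 B | T0 T1 | T1 A | T1 T1
  B -> B A | T0 B | T0 T1 | T1 A | T1 T1
  T0 -> a
  T1 -> b

CYK table (by increasing span):
  [0..0]={T0}  "a"  orig:{}
  [1..1]={T0}  "a"  orig:{}
  [2..2]={T0}  "a"  orig:{}
  [3..3]={T0}  "a"  orig:{}
  [4..4]={T0}  "a"  orig:{}
  [5..5]={T1}  "b"  orig:{}
  [0..1]=∅  "aa"
  [1..2]=∅  "aa"
  [2..3]=∅  "aa"
  [3..4]=∅  "aa"
  [4..5]={A,B}  "ab"
  [0..2]=∅  "aaa"
  [1..3]=∅  "aaa"
  [2..4]=∅  "aaa"
  [3..5]={A,B,S}  "aab"
  [0..3]=∅  "aaaa"
  [1..4]=∅  "aaaa"
  [2..5]={A,B,S}  "aaab"
  [0..4]=∅  "aaaaa"
  [1..5]={A,B,S}  "aaaab"
  [0..5]={A,B,S}  "aaaaab"

S ∈ T[0,5] ⇒ YES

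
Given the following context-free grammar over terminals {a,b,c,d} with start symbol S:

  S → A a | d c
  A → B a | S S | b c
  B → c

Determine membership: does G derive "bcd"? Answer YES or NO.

Convert to CNF:
  S -> A T0 | T3 T2
  A -> B T0 | S S | T1 T2
  B -> c
  T0 -> a
  T1 -> b
  T2 -> c
  T3 -> d

CYK fill:
  T[0,0] 'b' = {T1}  orig:{}
  T[1,1] 'c' = {B,T2}  orig:{B}
  T[2,2] 'd' = {T3}  orig:{}
  T[0,1] 'bc' = {A}
  T[1,2] 'cd' = ∅
  T[0,2] 'bcd' = ∅

S ∉ T[0,2] ⇒ NO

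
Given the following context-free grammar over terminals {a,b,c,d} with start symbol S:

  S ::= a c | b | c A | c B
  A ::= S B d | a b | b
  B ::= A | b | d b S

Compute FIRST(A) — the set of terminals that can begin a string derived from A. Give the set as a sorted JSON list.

Compute FIRST by fixpoint:
round 1:
  A via A→a b: +{a}
  A via A→b: +{b}
  B via B→A: +{a,b}
  B via B→d b S: +{d}
  S via S→a c: +{a}
  S via S→b: +{b}
  S via S→c A: +{c}
  S: {a,b,c}  A: {a,b}  B: {a,b,d}
round 2:
  A via A→S B d: +{c}
  B via B→A: +{c}
  S: {a,b,c}  A: {a,b,c}  B: {a,b,c,d}
round 3: (no change)
  S: {a,b,c}  A: {a,b,c}  B: {a,b,c,d}

FIRST(A) = ["a", "b", "c"]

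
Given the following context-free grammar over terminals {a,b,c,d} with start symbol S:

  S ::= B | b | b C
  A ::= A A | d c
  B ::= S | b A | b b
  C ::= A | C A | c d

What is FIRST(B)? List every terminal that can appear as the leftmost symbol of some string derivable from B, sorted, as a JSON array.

FIRST iteration:
[1]
  A via A→d c: +{d}
  B via B→b A: +{b}
  C via C→A: +{d}
  C via C→c d: +{c}
  S via S→B: +{b}
  S: {b}  A: {d}  B: {b}  C: {c,d}
[2] (stable)
  S: {b}  A: {d}  B: {b}  C: {c,d}

FIRST(B) = ["b"]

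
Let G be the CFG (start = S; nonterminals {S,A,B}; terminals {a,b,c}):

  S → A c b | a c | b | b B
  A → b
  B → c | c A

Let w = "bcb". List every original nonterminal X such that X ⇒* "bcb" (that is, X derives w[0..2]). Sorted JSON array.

CNF form of G:
  S -> A X3 | T1 B | T2 T0 | b
  A -> b
  B -> T0 A | c
  T0 -> c
  T1 -> b
  T2 -> a
  X3 -> T0 T1

CYK table (by increasing span) — only the sub-triangle for w[0..2]:
  cell(0,0) b: {A,S,T1}  orig:{A,S}
  cell(1,1) c: {B,T0}  orig:{B}
  cell(2,2) b: {A,S,T1}  orig:{A,S}
  cell(0,1) bc: {S}
  cell(1,2) cb: {B,X3}  orig:{B}
  cell(0,2) bcb: {S}

Original NTs in T[0,2] deriving "bcb": ["S"]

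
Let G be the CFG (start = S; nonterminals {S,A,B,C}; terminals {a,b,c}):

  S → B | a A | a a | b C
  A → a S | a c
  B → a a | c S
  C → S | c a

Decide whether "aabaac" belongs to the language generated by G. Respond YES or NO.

Convert to CNF:
  S -> T0 A | T0 T0 | T1 S | T2 C
  A -> T0 S | T0 T1
  B -> T0 T0 | T1 S
  C -> T0 A | T0 T0 | T1 S | T1 T0 | T2 C
  T0 -> a
  T1 -> c
  T2 -> b

CYK table (by increasing span):
  [0..0]={T0}  "a"  orig:{}
  [1..1]={T0}  "a"  orig:{}
  [2..2]={T2}  "b"  orig:{}
  [3..3]={T0}  "a"  orig:{}
  [4..4]={T0}  "a"  orig:{}
  [5..5]={T1}  "c"  orig:{}
  [0..1]={B,C,S}  "aa"
  [1..2]=∅  "ab"
  [2..3]=∅  "ba"
  [3..4]={B,C,S}  "aa"
  [4..5]={A}  "ac"
  [0..2]=∅  "aab"
  [1..3]=∅  "aba"
  [2..4]={C,S}  "baa"
  [3..5]={C,S}  "aac"
  [0..3]=∅  "aaba"
  [1..4]={A}  "abaa"
  [2..5]={C,S}  "baac"
  [0..4]={C,S}  "aabaa"
  [1..5]={A}  "abaac"
  [0..5]={C,S}  "aabaac"

S ∈ T[0,5] ⇒ YES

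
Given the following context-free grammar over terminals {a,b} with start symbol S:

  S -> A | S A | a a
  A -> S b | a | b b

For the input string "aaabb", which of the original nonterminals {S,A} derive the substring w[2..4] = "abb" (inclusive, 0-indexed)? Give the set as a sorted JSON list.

Convert to CNF:
  S -> S A | S T0 | T0 T0 | T1 T1 | a
  A -> S T0 | T0 T0 | a
  T0 -> b
  T1 -> a

CYK fill — only the sub-triangle for w[2..4]:
  [2..2]={A,S,T1}  "a"  orig:{A,S}
  [3..3]={T0}  "b"  orig:{}
  [4..4]={T0}  "b"  orig:{}
  [2..3]={A,S}  "ab"
  [3..4]={A,S}  "bb"
  [2..4]={A,S}  "abb"

Original NTs in T[2,4] deriving "abb": ["A", "S"]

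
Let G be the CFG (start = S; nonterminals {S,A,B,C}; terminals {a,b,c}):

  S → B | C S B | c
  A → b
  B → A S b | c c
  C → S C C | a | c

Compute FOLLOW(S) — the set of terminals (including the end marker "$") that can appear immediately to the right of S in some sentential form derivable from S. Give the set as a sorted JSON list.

FIRST iteration:
[1]
  A via A→b: +{b}
  B via B→A S b: +{b}
  B via B→c c: +{c}
  C via C→a: +{a}
  C via C→c: +{c}
  S via S→B: +{b,c}
  S via S→C S B: +{a}
  FIRST[S]={a,b,c}  FIRST[A]={b}  FIRST[B]={b,c}  FIRST[C]={a,c}
[2]
  C via C→S C C: +{b}
  FIRST[S]={a,b,c}  FIRST[A]={b}  FIRST[B]={b,c}  FIRST[C]={a,b,c}
[3] (stable)
  FIRST[S]={a,b,c}  FIRST[A]={b}  FIRST[B]={b,c}  FIRST[C]={a,b,c}

FOLLOW iteration:
initialize: $ ∈ FOLLOW(S)
pass 1:
  B→A S b: FOLLOW(A) ⊇ FIRST(S) = {a,b,c}; new: +{a,b,c}
  B→A S b: FOLLOW(S) ⊇ FIRST(b) = {b}; new: +{b}
  C→S C C: FOLLOW(S) ⊇ FIRST(C) = {a,b,c}; new: +{a,c}
  C→S C C: FOLLOW(C) ⊇ FIRST(C) = {a,b,c}; new: +{a,b,c}
  S→B: FOLLOW(B) ⊇ FOLLOW(S) ⊇ {$,a,b,c}; new: +{$,a,b,c}
  S: {$,a,b,c}  A: {a,b,c}  B: {$,a,b,c}  C: {a,b,c}
pass 2: (stable)
  S: {$,a,b,c}  A: {a,b,c}  B: {$,a,b,c}  C: {a,b,c}

FOLLOW(S) = ["$", "a", "b", "c"]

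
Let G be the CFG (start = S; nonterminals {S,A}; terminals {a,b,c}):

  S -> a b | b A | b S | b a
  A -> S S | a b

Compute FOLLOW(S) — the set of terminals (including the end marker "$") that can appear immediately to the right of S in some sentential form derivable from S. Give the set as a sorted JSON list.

Compute FIRST by fixpoint:
pass 1:
  A via A→a b: +{a}
  S via S→a b: +{a}
  S via S→b A: +{b}
  FIRST[S]={a,b}  FIRST[A]={a}
pass 2:
  A via A→S S: +{b}
  FIRST[S]={a,b}  FIRST[A]={a,b}
pass 3: (stable)
  FIRST[S]={a,b}  FIRST[A]={a,b}

FOLLOW iteration:
FOLLOW(S) := {$}
pass 1:
  A→S S: FOLLOW(S) ⊇ FIRST(S) = {a,b}; new: +{a,b}
  S→b A: FOLLOW(A) ⊇ FOLLOW(S) ⊇ {$,a,b}; new: +{$,a,b}
  FOLLOW[S]={$,a,b}  FOLLOW[A]={$,a,b}
pass 2: — fixpoint
  FOLLOW[S]={$,a,b}  FOLLOW[A]={$,a,b}

FOLLOW(S) = ["$", "a", "b"]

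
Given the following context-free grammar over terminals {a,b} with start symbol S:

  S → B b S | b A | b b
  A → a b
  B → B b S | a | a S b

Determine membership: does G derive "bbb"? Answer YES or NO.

CNF form of G:
  S -> B X4 | T1 A | T1 T1
  A -> T0 T1
  B -> B X2 | T0 X3 | a
  T0 -> a
  T1 -> b
  X2 -> T1 S
  X3 -> S T1
  X4 -> T1 S

CYK table (by increasing span):
  T[0,0] 'b' = {T1}  orig:{}
  T[1,1] 'b' = {T1}  orig:{}
  T[2,2] 'b' = {T1}  orig:{}
  T[0,1] 'bb' = {S}
  T[1,2] 'bb' = {S}
  T[0,2] 'bbb' = {X2,X3,X4}  orig:{}

S ∉ T[0,2] ⇒ NO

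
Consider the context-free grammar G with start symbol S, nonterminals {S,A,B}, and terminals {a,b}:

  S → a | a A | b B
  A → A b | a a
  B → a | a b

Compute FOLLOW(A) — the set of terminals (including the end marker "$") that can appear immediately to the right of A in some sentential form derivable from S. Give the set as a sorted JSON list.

Compute FIRST by fixpoint:
iter 1:
  A via A→a a: +{a}
  B via B→a: +{a}
  S via S→a: +{a}
  S via S→b B: +{b}
  FIRST(S)={a,b}  FIRST(A)={a}  FIRST(B)={a}
iter 2: (stable)
  FIRST(S)={a,b}  FIRST(A)={a}  FIRST(B)={a}

FOLLOW iteration:
seed FOLLOW(S) with $
pass 1:
  A→A b: FOLLOW(A) ⊇ FIRST(b) = {b}; new: +{b}
  S→a A: FOLLOW(A) ⊇ FOLLOW(S) ⊇ {$}; new: +{$}
  S→b B: FOLLOW(B) ⊇ FOLLOW(S) ⊇ {$}; new: +{$}
  FOLLOW(S)={$}  FOLLOW(A)={$,b}  FOLLOW(B)={$}
pass 2: done
  FOLLOW(S)={$}  FOLLOW(A)={$,b}  FOLLOW(B)={$}

FOLLOW(A) = ["$", "b"]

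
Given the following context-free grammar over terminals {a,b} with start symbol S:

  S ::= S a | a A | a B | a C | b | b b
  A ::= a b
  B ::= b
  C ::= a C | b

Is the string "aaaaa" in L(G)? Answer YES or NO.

CNF form of G:
  S -> S T0 | T0 A | T0 B | T0 C | T1 T1 | b
  A -> T0 T1
  B -> b
  C -> T0 C | b
  T0 -> a
  T1 -> b

CYK table (by increasing span):
  cell(0,0) a: {T0}  orig:{}
  cell(1,1) a: {T0}  orig:{}
  cell(2,2) a: {T0}  orig:{}
  cell(3,3) a: {T0}  orig:{}
  cell(4,4) a: {T0}  orig:{}
  cell(0,1) aa: ∅
  cell(1,2) aa: ∅
  cell(2,3) aa: ∅
  cell(3,4) aa: ∅
  cell(0,2) aaa: ∅
  cell(1,3) aaa: ∅
  cell(2,4) aaa: ∅
  cell(0,3) aaaa: ∅
  cell(1,4) aaaa: ∅
  cell(0,4) aaaaa: ∅

S ∉ T[0,4] ⇒ NO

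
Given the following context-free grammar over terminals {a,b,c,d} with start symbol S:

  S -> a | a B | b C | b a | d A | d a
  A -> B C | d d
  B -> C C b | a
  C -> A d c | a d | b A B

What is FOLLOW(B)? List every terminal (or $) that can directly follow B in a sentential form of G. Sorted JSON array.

FIRST iteration:
iter 1:
  A via A→d d: +{d}
  B via B→a: +{a}
  C via C→A d c: +{d}
  C via C→a d: +{a}
  C via C→b A B: +{b}
  S via S→a: +{a}
  S via S→b C: +{b}
  S via S→d A: +{d}
  FIRST(S)={a,b,d}  FIRST(A)={d}  FIRST(B)={a}  FIRST(C)={a,b,d}
iter 2:
  A via A→B C: +{a}
  B via B→C C b: +{b,d}
  FIRST(S)={a,b,d}  FIRST(A)={a,d}  FIRST(B)={a,b,d}  FIRST(C)={a,b,d}
iter 3:
  A via A→B C: +{b}
  FIRST(S)={a,b,d}  FIRST(A)={a,b,d}  FIRST(B)={a,b,d}  FIRST(C)={a,b,d}
iter 4: (no change)
  FIRST(S)={a,b,d}  FIRST(A)={a,b,d}  FIRST(B)={a,b,d}  FIRST(C)={a,b,d}

Compute FOLLOW by fixpoint:
initialize: $ ∈ FOLLOW(S)
iter 1:
  A→B C: FOLLOW(B) ⊇ FIRST(C) = {a,b,d}; new: +{a,b,d}
  B→C C b: FOLLOW(C) ⊇ FIRST(C) = {a,b,d}; new: +{a,b,d}
  C→A d c: FOLLOW(A) ⊇ FIRST(d) = {d}; new: +{d}
  C→b A B: FOLLOW(A) ⊇ FIRST(B) = {a,b,d}; new: +{a,b}
  S→a B: FOLLOW(B) ⊇ FOLLOW(S) ⊇ {$}; new: +{$}
  S→b C: FOLLOW(C) ⊇ FOLLOW(S) ⊇ {$}; new: +{$}
  S→d A: FOLLOW(A) ⊇ FOLLOW(S) ⊇ {$}; new: +{$}
  FOLLOW[S]={$}  FOLLOW[A]={$,a,b,d}  FOLLOW[B]={$,a,b,d}  FOLLOW[C]={$,a,b,d}
iter 2: (stable)
  FOLLOW[S]={$}  FOLLOW[A]={$,a,b,d}  FOLLOW[B]={$,a,b,d}  FOLLOW[C]={$,a,b,d}

FOLLOW(B) = ["$", "a", "b", "d"]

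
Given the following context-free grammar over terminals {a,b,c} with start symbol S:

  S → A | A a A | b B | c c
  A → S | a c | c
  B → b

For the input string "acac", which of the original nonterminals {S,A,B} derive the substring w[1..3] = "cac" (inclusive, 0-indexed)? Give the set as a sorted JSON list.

Convert to CNF:
  S -> A X4 | T0 T1 | T1 T1 | T2 B | c
  A -> A X3 | T0 T1 | T1 T1 | T2 B | c
  B -> b
  T0 -> a
  T1 -> c
  T2 -> b
  X3 -> T0 A
  X4 -> T0 A

CYK fill — only the sub-triangle for w[1..3]:
  T[1,1] 'c' = {A,S,T1}  orig:{A,S}
  T[2,2] 'a' = {T0}  orig:{}
  T[3,3] 'c' = {A,S,T1}  orig:{A,S}
  T[1,2] 'ca' = ∅
  T[2,3] 'ac' = {A,S,X3,X4}  orig:{A,S}
  T[1,3] 'cac' = {A,S}

Original NTs in T[1,3] deriving "cac": ["A", "S"]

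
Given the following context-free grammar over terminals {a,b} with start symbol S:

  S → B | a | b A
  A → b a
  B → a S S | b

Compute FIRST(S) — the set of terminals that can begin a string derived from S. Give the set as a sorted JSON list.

FIRST iteration:
pass 1:
  A via A→b a: +{b}
  B via B→a S S: +{a}
  B via B→b: +{b}
  S via S→B: +{a,b}
  FIRST[S]={a,b}  FIRST[A]={b}  FIRST[B]={a,b}
pass 2: done
  FIRST[S]={a,b}  FIRST[A]={b}  FIRST[B]={a,b}

FIRST(S) = ["a", "b"]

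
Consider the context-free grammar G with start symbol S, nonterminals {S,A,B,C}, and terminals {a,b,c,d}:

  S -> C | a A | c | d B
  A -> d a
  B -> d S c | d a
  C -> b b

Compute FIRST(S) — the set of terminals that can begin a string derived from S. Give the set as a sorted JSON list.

Compute FIRST by fixpoint:
[1]
  A via A→d a: +{d}
  B via B→d S c: +{d}
  C via C→b b: +{b}
  S via S→C: +{b}
  S via S→a A: +{a}
  S via S→c: +{c}
  S via S→d B: +{d}
  S: {a,b,c,d}  A: {d}  B: {d}  C: {b}
[2] (no change)
  S: {a,b,c,d}  A: {d}  B: {d}  C: {b}

FIRST(S) = ["a", "b", "c", "d"]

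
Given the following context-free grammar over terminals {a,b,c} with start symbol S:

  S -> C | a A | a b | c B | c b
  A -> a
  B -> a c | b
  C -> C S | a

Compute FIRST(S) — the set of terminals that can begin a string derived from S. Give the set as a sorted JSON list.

Compute FIRST by fixpoint:
[1]
  A via A→a: +{a}
  B via B→a c: +{a}
  B via B→b: +{b}
  C via C→a: +{a}
  S via S→C: +{a}
  S via S→c B: +{c}
  FIRST[S]={a,c}  FIRST[A]={a}  FIRST[B]={a,b}  FIRST[C]={a}
[2] (no change)
  FIRST[S]={a,c}  FIRST[A]={a}  FIRST[B]={a,b}  FIRST[C]={a}

FIRST(S) = ["a", "c"]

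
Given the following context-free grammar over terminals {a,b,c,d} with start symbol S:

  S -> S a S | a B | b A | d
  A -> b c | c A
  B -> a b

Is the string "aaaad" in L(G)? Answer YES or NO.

Convert to CNF:
  S -> S X3 | T0 A | T2 B | d
  A -> T0 T1 | T1 A
  B -> T2 T0
  T0 -> b
  T1 -> c
  T2 -> a
  X3 -> T2 S

Fill CYK table bottom-up:
  cell(0,0) a: {T2}  orig:{}
  cell(1,1) a: {T2}  orig:{}
  cell(2,2) a: {T2}  orig:{}
  cell(3,3) a: {T2}  orig:{}
  cell(4,4) d: {S}
  cell(0,1) aa: ∅
  cell(1,2) aa: ∅
  cell(2,3) aa: ∅
  cell(3,4) ad: {X3}  orig:{}
  cell(0,2) aaa: ∅
  cell(1,3) aaa: ∅
  cell(2,4) aad: ∅
  cell(0,3) aaaa: ∅
  cell(1,4) aaad: ∅
  cell(0,4) aaaad: ∅

S ∉ T[0,4] ⇒ NO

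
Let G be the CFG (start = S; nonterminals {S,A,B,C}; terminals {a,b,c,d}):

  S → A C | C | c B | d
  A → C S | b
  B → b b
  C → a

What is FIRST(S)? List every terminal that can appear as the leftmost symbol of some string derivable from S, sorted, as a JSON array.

FIRST sets, iterate to fixpoint:
pass 1:
  A via A→b: +{b}
  B via B→b b: +{b}
  C via C→a: +{a}
  S via S→A C: +{b}
  S via S→C: +{a}
  S via S→c B: +{c}
  S via S→d: +{d}
  FIRST[S]={a,b,c,d}  FIRST[A]={b}  FIRST[B]={b}  FIRST[C]={a}
pass 2:
  A via A→C S: +{a}
  FIRST[S]={a,b,c,d}  FIRST[A]={a,b}  FIRST[B]={b}  FIRST[C]={a}
pass 3: — fixpoint
  FIRST[S]={a,b,c,d}  FIRST[A]={a,b}  FIRST[B]={b}  FIRST[C]={a}

FIRST(S) = ["a", "b", "c", "d"]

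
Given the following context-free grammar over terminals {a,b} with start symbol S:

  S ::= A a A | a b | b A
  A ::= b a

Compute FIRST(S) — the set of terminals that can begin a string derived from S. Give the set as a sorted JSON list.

FIRST iteration:
pass 1:
  A via A→b a: +{b}
  S via S→A a A: +{b}
  S via S→a b: +{a}
  S: {a,b}  A: {b}
pass 2: (stable)
  S: {a,b}  A: {b}

FIRST(S) = ["a", "b"]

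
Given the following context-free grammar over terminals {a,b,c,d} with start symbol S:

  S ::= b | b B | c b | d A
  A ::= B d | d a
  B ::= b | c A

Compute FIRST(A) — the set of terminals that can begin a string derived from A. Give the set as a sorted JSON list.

FIRST sets, iterate to fixpoint:
[1]
  A via A→d a: +{d}
  B via B→b: +{b}
  B via B→c A: +{c}
  S via S→b: +{b}
  S via S→c b: +{c}
  S via S→d A: +{d}
  FIRST(S)={b,c,d}  FIRST(A)={d}  FIRST(B)={b,c}
[2]
  A via A→B d: +{b,c}
  FIRST(S)={b,c,d}  FIRST(A)={b,c,d}  FIRST(B)={b,c}
[3] done
  FIRST(S)={b,c,d}  FIRST(A)={b,c,d}  FIRST(B)={b,c}

FIRST(A) = ["b", "c", "d"]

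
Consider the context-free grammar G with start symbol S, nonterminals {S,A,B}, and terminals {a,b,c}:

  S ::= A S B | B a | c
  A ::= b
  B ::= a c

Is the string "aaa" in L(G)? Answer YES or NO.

Convert to CNF:
  S -> A X2 | B T0 | c
  A -> b
  B -> T0 T1
  T0 -> a
  T1 -> c
  X2 -> S B

CYK table (by increasing span):
  T[0,0] 'a' = {T0}  orig:{}
  T[1,1] 'a' = {T0}  orig:{}
  T[2,2] 'a' = {T0}  orig:{}
  T[0,1] 'aa' = ∅
  T[1,2] 'aa' = ∅
  T[0,2] 'aaa' = ∅

S ∉ T[0,2] ⇒ NO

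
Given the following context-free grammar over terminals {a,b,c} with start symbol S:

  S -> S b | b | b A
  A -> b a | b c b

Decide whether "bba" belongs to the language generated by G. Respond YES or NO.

CNF form of G:
  S -> S T0 | T0 A | b
  A -> T0 T1 | T0 X3
  T0 -> b
  T1 -> a
  T2 -> c
  X3 -> T2 T0

CYK fill:
  [0..0]={S,T0}  "b"  orig:{S}
  [1..1]={S,T0}  "b"  orig:{S}
  [2..2]={T1}  "a"  orig:{}
  [0..1]={S}  "bb"
  [1..2]={A}  "ba"
  [0..2]={S}  "bba"

S ∈ T[0,2] ⇒ YES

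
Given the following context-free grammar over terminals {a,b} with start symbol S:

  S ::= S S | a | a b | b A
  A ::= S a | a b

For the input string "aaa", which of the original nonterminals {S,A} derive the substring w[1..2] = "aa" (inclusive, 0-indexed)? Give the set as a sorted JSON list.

CNF form of G:
  S -> S S | T0 T1 | T1 A | a
  A -> S T0 | T0 T1
  T0 -> a
  T1 -> b

CYK fill, restricted to cells inside w[1..2]:
  cell(1,1) a: {S,T0}  orig:{S}
  cell(2,2) a: {S,T0}  orig:{S}
  cell(1,2) aa: {A,S}

Original NTs in T[1,2] deriving "aa": ["A", "S"]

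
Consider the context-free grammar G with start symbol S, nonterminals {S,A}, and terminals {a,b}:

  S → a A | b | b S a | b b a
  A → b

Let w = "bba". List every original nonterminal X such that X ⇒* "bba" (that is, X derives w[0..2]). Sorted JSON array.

CNF form of G:
  S -> T0 A | T1 X2 | T1 X3 | b
  A -> b
  T0 -> a
  T1 -> b
  X2 -> S T0
  X3 -> T1 T0

CYK table (by increasing span) — only the sub-triangle for w[0..2]:
  T[0,0] 'b' = {A,S,T1}  orig:{A,S}
  T[1,1] 'b' = {A,S,T1}  orig:{A,S}
  T[2,2] 'a' = {T0}  orig:{}
  T[0,1] 'bb' = ∅
  T[1,2] 'ba' = {X2,X3}  orig:{}
  T[0,2] 'bba' = {S}

Original NTs in T[0,2] deriving "bba": ["S"]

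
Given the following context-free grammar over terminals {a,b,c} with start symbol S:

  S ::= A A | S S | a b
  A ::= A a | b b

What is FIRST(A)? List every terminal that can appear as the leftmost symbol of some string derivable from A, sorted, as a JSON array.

FIRST iteration:
[1]
  A via A→b b: +{b}
  S via S→A A: +{b}
  S via S→a b: +{a}
  S: {a,b}  A: {b}
[2] (stable)
  S: {a,b}  A: {b}

FIRST(A) = ["b"]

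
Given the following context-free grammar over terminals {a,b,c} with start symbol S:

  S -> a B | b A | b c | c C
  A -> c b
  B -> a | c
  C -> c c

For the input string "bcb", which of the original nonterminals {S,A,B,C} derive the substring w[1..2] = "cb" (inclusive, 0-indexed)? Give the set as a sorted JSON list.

Convert to CNF:
  S -> T0 C | T1 A | T1 T0 | T2 B
  A -> T0 T1
  B -> a | c
  C -> T0 T0
  T0 -> c
  T1 -> b
  T2 -> a

Fill CYK table bottom-up (cells [i..j] with 1 ≤ i ≤ j ≤ 2 only):
  T[1,1] 'c' = {B,T0}  orig:{B}
  T[2,2] 'b' = {T1}  orig:{}
  T[1,2] 'cb' = {A}

Original NTs in T[1,2] deriving "cb": ["A"]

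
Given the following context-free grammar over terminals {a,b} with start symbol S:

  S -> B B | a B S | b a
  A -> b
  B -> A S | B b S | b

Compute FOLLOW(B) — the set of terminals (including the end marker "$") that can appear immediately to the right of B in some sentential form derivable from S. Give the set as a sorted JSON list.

Compute FIRST by fixpoint:
[1]
  A via A→b: +{b}
  B via B→A S: +{b}
  S via S→B B: +{b}
  S via S→a B S: +{a}
  FIRST(S)={a,b}  FIRST(A)={b}  FIRST(B)={b}
[2] — fixpoint
  FIRST(S)={a,b}  FIRST(A)={b}  FIRST(B)={b}

FOLLOW iteration:
initialize: $ ∈ FOLLOW(S)
pass 1:
  B→A S: FOLLOW(A) ⊇ FIRST(S) = {a,b}; new: +{a,b}
  B→B b S: FOLLOW(B) ⊇ FIRST(b) = {b}; new: +{b}
  B→B b S: FOLLOW(S) ⊇ FOLLOW(B) ⊇ {b}; new: +{b}
  S→B B: FOLLOW(B) ⊇ FOLLOW(S) ⊇ {$,b}; new: +{$}
  S→a B S: FOLLOW(B) ⊇ FIRST(S) = {a,b}; new: +{a}
  FOLLOW(S)={$,b}  FOLLOW(A)={a,b}  FOLLOW(B)={$,a,b}
pass 2:
  B→A S: FOLLOW(S) ⊇ FOLLOW(B) ⊇ {$,a,b}; new: +{a}
  FOLLOW(S)={$,a,b}  FOLLOW(A)={a,b}  FOLLOW(B)={$,a,b}
pass 3: (no change)
  FOLLOW(S)={$,a,b}  FOLLOW(A)={a,b}  FOLLOW(B)={$,a,b}

FOLLOW(B) = ["$", "a", "b"]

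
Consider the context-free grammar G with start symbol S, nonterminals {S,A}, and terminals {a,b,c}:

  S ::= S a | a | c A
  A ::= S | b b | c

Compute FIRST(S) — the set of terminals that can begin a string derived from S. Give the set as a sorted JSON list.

FIRST sets, iterate to fixpoint:
round 1:
  A via A→b b: +{b}
  A via A→c: +{c}
  S via S→a: +{a}
  S via S→c A: +{c}
  S: {a,c}  A: {b,c}
round 2:
  A via A→S: +{a}
  S: {a,c}  A: {a,b,c}
round 3: done
  S: {a,c}  A: {a,b,c}

FIRST(S) = ["a", "c"]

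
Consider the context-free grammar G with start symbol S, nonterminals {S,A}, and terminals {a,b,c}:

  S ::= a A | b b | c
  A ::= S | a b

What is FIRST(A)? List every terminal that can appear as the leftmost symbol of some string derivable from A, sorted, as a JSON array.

FIRST iteration:
iter 1:
  A via A→a b: +{a}
  S via S→a A: +{a}
  S via S→b b: +{b}
  S via S→c: +{c}
  S: {a,b,c}  A: {a}
iter 2:
  A via A→S: +{b,c}
  S: {a,b,c}  A: {a,b,c}
iter 3: (stable)
  S: {a,b,c}  A: {a,b,c}

FIRST(A) = ["a", "b", "c"]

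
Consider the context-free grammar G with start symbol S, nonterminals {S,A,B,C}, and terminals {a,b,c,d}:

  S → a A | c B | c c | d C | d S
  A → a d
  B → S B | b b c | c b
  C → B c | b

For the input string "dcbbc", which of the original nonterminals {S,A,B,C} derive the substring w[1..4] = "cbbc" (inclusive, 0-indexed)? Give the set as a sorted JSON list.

CNF form of G:
  S -> T0 A | T1 C | T1 S | T3 B | T3 T3
  A -> T0 T1
  B -> S B | T2 X4 | T3 T2
  C -> B T3 | b
  T0 -> a
  T1 -> d
  T2 -> b
  T3 -> c
  X4 -> T2 T3

CYK table (by increasing span), restricted to cells inside w[1..4]:
  [1..1]={T3}  "c"  orig:{}
  [2..2]={C,T2}  "b"  orig:{C}
  [3..3]={C,T2}  "b"  orig:{C}
  [4..4]={T3}  "c"  orig:{}
  [1..2]={B}  "cb"
  [2..3]=∅  "bb"
  [3..4]={X4}  "bc"  orig:{}
  [1..3]=∅  "cbb"
  [2..4]={B}  "bbc"
  [1..4]={S}  "cbbc"

Original NTs in T[1,4] deriving "cbbc": ["S"]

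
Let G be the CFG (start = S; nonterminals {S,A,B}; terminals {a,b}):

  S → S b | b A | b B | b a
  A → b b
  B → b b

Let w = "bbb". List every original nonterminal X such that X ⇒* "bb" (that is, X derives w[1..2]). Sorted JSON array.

Convert to CNF:
  S -> S T0 | T0 A | T0 B | T0 T1
  A -> T0 T0
  B -> T0 T0
  T0 -> b
  T1 -> a

CYK table (by increasing span), restricted to cells inside w[1..2]:
  T[1,1] 'b' = {T0}  orig:{}
  T[2,2] 'b' = {T0}  orig:{}
  T[1,2] 'bb' = {A,B}

Original NTs in T[1,2] deriving "bb": ["A", "B"]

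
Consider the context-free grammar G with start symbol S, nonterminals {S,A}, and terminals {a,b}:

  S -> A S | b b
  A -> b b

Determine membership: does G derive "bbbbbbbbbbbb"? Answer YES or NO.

CNF form of G:
  S -> A S | T0 T0
  A -> T0 T0
  T0 -> b

CYK fill:
  [0..0]={T0}  "b"  orig:{}
  [1..1]={T0}  "b"  orig:{}
  [2..2]={T0}  "b"  orig:{}
  [3..3]={T0}  "b"  orig:{}
  [4..4]={T0}  "b"  orig:{}
  [5..5]={T0}  "b"  orig:{}
  [6..6]={T0}  "b"  orig:{}
  [7..7]={T0}  "b"  orig:{}
  [8..8]={T0}  "b"  orig:{}
  [9..9]={T0}  "b"  orig:{}
  [10..10]={T0}  "b"  orig:{}
  [11..11]={T0}  "b"  orig:{}
  [0..1]={A,S}  "bb"
  [1..2]={A,S}  "bb"
  [2..3]={A,S}  "bb"
  [3..4]={A,S}  "bb"
  [4..5]={A,S}  "bb"
  [5..6]={A,S}  "bb"
  [6..7]={A,S}  "bb"
  [7..8]={A,S}  "bb"
  [8..9]={A,S}  "bb"
  [9..10]={A,S}  "bb"
  [10..11]={A,S}  "bb"
  [0..2]=∅  "bbb"
  [1..3]=∅  "bbb"
  [2..4]=∅  "bbb"
  [3..5]=∅  "bbb"
  [4..6]=∅  "bbb"
  [5..7]=∅  "bbb"
  [6..8]=∅  "bbb"
  [7..9]=∅  "bbb"
  [8..10]=∅  "bbb"
  [9..11]=∅  "bbb"
  [0..3]={S}  "bbbb"
  [1..4]={S}  "bbbb"
  [2..5]={S}  "bbbb"
  [3..6]={S}  "bbbb"
  [4..7]={S}  "bbbb"
  [5..8]={S}  "bbbb"
  [6..9]={S}  "bbbb"
  [7..10]={S}  "bbbb"
  [8..11]={S}  "bbbb"
  [0..4]=∅  "bbbbb"
  [1..5]=∅  "bbbbb"
  [2..6]=∅  "bbbbb"
  [3..7]=∅  "bbbbb"
  [4..8]=∅  "bbbbb"
  [5..9]=∅  "bbbbb"
  [6..10]=∅  "bbbbb"
  [7..11]=∅  "bbbbb"
  [0..5]={S}  "bbbbbb"
  [1..6]={S}  "bbbbbb"
  [2..7]={S}  "bbbbbb"
  [3..8]={S}  "bbbbbb"
  [4..9]={S}  "bbbbbb"
  [5..10]={S}  "bbbbbb"
  [6..11]={S}  "bbbbbb"
  [0..6]=∅  "bbbbbbb"
  [1..7]=∅  "bbbbbbb"
  [2..8]=∅  "bbbbbbb"
  [3..9]=∅  "bbbbbbb"
  [4..10]=∅  "bbbbbbb"
  [5..11]=∅  "bbbbbbb"
  [0..7]={S}  "bbbbbbbb"
  [1..8]={S}  "bbbbbbbb"
  [2..9]={S}  "bbbbbbbb"
  [3..10]={S}  "bbbbbbbb"
  [4..11]={S}  "bbbbbbbb"
  [0..8]=∅  "bbbbbbbbb"
  [1..9]=∅  "bbbbbbbbb"
  [2..10]=∅  "bbbbbbbbb"
  [3..11]=∅  "bbbbbbbbb"
  [0..9]={S}  "bbbbbbbbbb"
  [1..10]={S}  "bbbbbbbbbb"
  [2..11]={S}  "bbbbbbbbbb"
  [0..10]=∅  "bbbbbbbbbbb"
  [1..11]=∅  "bbbbbbbbbbb"
  [0..11]={S}  "bbbbbbbbbbbb"

S ∈ T[0,11] ⇒ YES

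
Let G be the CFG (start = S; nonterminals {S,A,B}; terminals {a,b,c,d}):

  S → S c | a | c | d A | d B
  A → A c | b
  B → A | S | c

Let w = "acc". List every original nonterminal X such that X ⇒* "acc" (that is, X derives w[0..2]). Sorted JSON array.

Convert to CNF:
  S -> S T0 | T1 A | T1 B | a | c
  A -> A T0 | b
  B -> A T0 | S T0 | T1 A | T1 B | a | b | c
  T0 -> c
  T1 -> d

CYK table (by increasing span), restricted to cells inside w[0..2]:
  T[0,0] 'a' = {B,S}
  T[1,1] 'c' = {B,S,T0}  orig:{B,S}
  T[2,2] 'c' = {B,S,T0}  orig:{B,S}
  T[0,1] 'ac' = {B,S}
  T[1,2] 'cc' = {B,S}
  T[0,2] 'acc' = {B,S}

Original NTs in T[0,2] deriving "acc": ["B", "S"]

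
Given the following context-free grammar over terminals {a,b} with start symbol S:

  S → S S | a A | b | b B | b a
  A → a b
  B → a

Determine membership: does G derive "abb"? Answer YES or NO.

Convert to CNF:
  S -> S S | T0 A | T1 B | T1 T0 | b
  A -> T0 T1
  B -> a
  T0 -> a
  T1 -> b

CYK table (by increasing span):
  T[0,0] 'a' = {B,T0}  orig:{B}
  T[1,1] 'b' = {S,T1}  orig:{S}
  T[2,2] 'b' = {S,T1}  orig:{S}
  T[0,1] 'ab' = {A}
  T[1,2] 'bb' = {S}
  T[0,2] 'abb' = ∅

S ∉ T[0,2] ⇒ NO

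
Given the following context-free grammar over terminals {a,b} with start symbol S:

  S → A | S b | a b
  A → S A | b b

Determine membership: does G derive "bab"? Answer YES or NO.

CNF form of G:
  S -> S A | S T0 | T0 T0 | T1 T0
  A -> S A | T0 T0
  T0 -> b
  T1 -> a

CYK table (by increasing span):
  T[0,0] 'b' = {T0}  orig:{}
  T[1,1] 'a' = {T1}  orig:{}
  T[2,2] 'b' = {T0}  orig:{}
  T[0,1] 'ba' = ∅
  T[1,2] 'ab' = {S}
  T[0,2] 'bab' = ∅

S ∉ T[0,2] ⇒ NO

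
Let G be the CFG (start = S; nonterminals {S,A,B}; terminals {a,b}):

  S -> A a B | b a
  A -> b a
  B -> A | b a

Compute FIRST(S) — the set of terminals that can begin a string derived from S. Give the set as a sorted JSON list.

Compute FIRST by fixpoint:
round 1:
  A via A→b a: +{b}
  B via B→A: +{b}
  S via S→A a B: +{b}
  S: {b}  A: {b}  B: {b}
round 2: (no change)
  S: {b}  A: {b}  B: {b}

FIRST(S) = ["b"]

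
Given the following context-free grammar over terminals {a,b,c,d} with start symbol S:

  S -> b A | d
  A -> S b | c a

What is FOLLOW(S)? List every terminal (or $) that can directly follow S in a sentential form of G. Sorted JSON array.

Compute FIRST by fixpoint:
pass 1:
  A via A→c a: +{c}
  S via S→b A: +{b}
  S via S→d: +{d}
  FIRST[S]={b,d}  FIRST[A]={c}
pass 2:
  A via A→S b: +{b,d}
  FIRST[S]={b,d}  FIRST[A]={b,c,d}
pass 3: (no change)
  FIRST[S]={b,d}  FIRST[A]={b,c,d}

FOLLOW iteration:
initialize: $ ∈ FOLLOW(S)
iter 1:
  A→S b: FOLLOW(S) ⊇ FIRST(b) = {b}; new: +{b}
  S→b A: FOLLOW(A) ⊇ FOLLOW(S) ⊇ {$,b}; new: +{$,b}
  FOLLOW[S]={$,b}  FOLLOW[A]={$,b}
iter 2: (stable)
  FOLLOW[S]={$,b}  FOLLOW[A]={$,b}

FOLLOW(S) = ["$", "b"]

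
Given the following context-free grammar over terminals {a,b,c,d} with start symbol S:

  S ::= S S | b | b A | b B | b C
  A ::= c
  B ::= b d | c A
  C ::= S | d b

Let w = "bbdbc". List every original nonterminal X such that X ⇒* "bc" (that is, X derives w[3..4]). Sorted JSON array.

CNF form of G:
  S -> S S | T0 A | T0 B | T0 C | b
  A -> c
  B -> T0 T1 | T2 A
  C -> S S | T0 A | T0 B | T0 C | T1 T0 | b
  T0 -> b
  T1 -> d
  T2 -> c

CYK table (by increasing span) (cells [i..j] with 3 ≤ i ≤ j ≤ 4 only):
  T[3,3] 'b' = {C,S,T0}  orig:{C,S}
  T[4,4] 'c' = {A,T2}  orig:{A}
  T[3,4] 'bc' = {C,S}

Original NTs in T[3,4] deriving "bc": ["C", "S"]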